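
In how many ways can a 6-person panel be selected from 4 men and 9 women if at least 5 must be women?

Sum over valid woman counts:
C(9,5)C(4,1) = 504
C(9,6)C(4,0) = 84
Total: 504 + 84.

Final answer: 588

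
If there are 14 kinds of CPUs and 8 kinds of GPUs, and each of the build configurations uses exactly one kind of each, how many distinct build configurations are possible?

By the multiplication principle: 14 x 8.

Final answer: 112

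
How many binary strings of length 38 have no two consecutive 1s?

A valid string ends in 0 (append to any length-(n-1) valid string) or in 01 (append to any length-(n-2) valid string), so a(n) = a(n-1) + a(n-2) with a(1)=2, a(2)=3.
Computing successive values: a(1)=2, a(2)=3, a(3)=5, a(4)=8, a(5)=13, a(6)=21, a(7)=34, a(8)=55, a(9)=89, a(10)=144, a(11)=233, a(12)=377, a(13)=610, a(14)=987, a(15)=1597, a(16)=2584, a(17)=4181, a(18)=6765, a(19)=10946, a(20)=17711, a(21)=28657, a(22)=46368, a(23)=75025, a(24)=121393, a(25)=196418, a(26)=317811, a(27)=514229, a(28)=832040, a(29)=1346269, a(30)=2178309, a(31)=3524578, a(32)=5702887, a(33)=9227465, a(34)=14930352, a(35)=24157817, a(36)=39088169, a(37)=63245986, a(38)=102334155.

Final answer: 102334155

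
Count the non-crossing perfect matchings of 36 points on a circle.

This is a standard Catalan-number count: the answer is C_n. Here n = 36/2 = 18.
C_n = C(2n,n)/(n+1), so C_{18} = C(36,18)/19 = 9075135300/19.

Final answer: C_{18} = 477638700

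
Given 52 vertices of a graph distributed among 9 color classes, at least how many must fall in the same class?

By pigeonhole with 52 objects and 9 categories: ceiling(52/9).

Final answer: 6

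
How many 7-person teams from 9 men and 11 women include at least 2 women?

Sum over valid woman counts:
C(11,2)C(9,5) = 6930
C(11,3)C(9,4) = 20790
C(11,4)C(9,3) = 27720
C(11,5)C(9,2) = 16632
C(11,6)C(9,1) = 4158
C(11,7)C(9,0) = 330
Total: 6930 + 20790 + 27720 + 16632 + 4158 + 330.

Final answer: 76560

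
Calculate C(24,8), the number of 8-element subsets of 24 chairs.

C(24,8) = 24!/(8! x (24-8)!).

Final answer: C(24,8) = 735471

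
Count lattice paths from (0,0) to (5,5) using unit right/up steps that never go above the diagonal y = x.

Total monotonic paths to (5,5): C(10,5) = 252.
By the reflection principle, paths that go above the diagonal number C(10,6) = 210.
Valid Dyck paths: 252 - 210.
(These counts are the Catalan numbers.)

Final answer: C_{5} = 42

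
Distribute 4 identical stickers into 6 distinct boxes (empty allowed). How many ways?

Stars and bars: C(n+k-1, k-1) = C(9,5).

Final answer: C(9,5) = 126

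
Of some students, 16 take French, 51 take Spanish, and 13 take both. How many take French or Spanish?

|A union B| = |A| + |B| - |A intersect B| = 16 + 51 - 13.

Final answer: 54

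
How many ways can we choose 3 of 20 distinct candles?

C(20,3) = 20!/(3! x (20-3)!).

Final answer: C(20,3) = 1140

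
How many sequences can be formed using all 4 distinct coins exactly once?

The number of ways to arrange 4 distinct objects is 4!.

Final answer: 4! = 24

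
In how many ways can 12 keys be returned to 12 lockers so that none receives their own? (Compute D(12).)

Derangements satisfy D(n) = (n-1)(D(n-1) + D(n-2)), starting from D(0)=1, D(1)=0.
D(2) = 1 x (0 + 1) = 1
D(3) = 2 x (1 + 0) = 2
D(4) = 3 x (2 + 1) = 9
D(5) = 4 x (9 + 2) = 44
D(6) = 5 x (44 + 9) = 265
D(7) = 6 x (265 + 44) = 1854
D(8) = 7 x (1854 + 265) = 14833
D(9) = 8 x (14833 + 1854) = 133496
D(10) = 9 x (133496 + 14833) = 1334961
D(11) = 10 x (1334961 + 133496) = 14684570
D(12) = 11 x (D(11) + D(10)) = 11 x (14684570 + 1334961)

Final answer: D(12) = 176214841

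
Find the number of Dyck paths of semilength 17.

Total monotonic paths to (17,17): C(34,17) = 2333606220.
Paths that cross above y=x (reflection bijection): C(34,18) = 2203961430.
Valid Dyck paths: 2333606220 - 2203961430.
(This is the Catalan number C_{17}.)

Final answer: C_{17} = 129644790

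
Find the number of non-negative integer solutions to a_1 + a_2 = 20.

Stars and bars with 20 stars and 1 bars:
C(20+2-1, 2-1) = C(21,1).

Final answer: C(21,1) = 21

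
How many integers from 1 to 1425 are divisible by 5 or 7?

Multiples of 5: 285. Multiples of 7: 203. Of both (lcm=35): 40.
By inclusion-exclusion: 285 + 203 - 40.

Final answer: 448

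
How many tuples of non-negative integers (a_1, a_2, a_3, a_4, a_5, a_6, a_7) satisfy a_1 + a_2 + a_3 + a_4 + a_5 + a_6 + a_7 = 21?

Stars and bars with 21 stars and 6 bars:
C(21+7-1, 7-1) = C(27,6).

Final answer: C(27,6) = 296010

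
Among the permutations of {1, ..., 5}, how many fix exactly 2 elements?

Choose which 2 elements are fixed: C(5,2) = 10.
Derange the remaining 3 using D(j) = (j-1)(D(j-1) + D(j-2)), D(0)=1, D(1)=0: D(2)=1, D(3)=2.
Total: 10 x 2.

Final answer: C(5,2) D(3) = 20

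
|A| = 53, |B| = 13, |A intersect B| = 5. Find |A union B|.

|A union B| = |A| + |B| - |A intersect B| = 53 + 13 - 5.

Final answer: 61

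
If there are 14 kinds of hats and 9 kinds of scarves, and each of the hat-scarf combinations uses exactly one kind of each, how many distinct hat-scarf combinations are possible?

By the multiplication principle: 14 x 9.

Final answer: 126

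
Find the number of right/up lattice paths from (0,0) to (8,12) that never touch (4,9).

Total paths to (8,12): C(20,12) = 125970.
Paths through (4,9): C(13,9) x C(7,3) = 25025.
Avoiding (4,9): 125970 - 25025.

Final answer: 100945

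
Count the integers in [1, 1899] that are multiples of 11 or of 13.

Multiples of 11: 172. Multiples of 13: 146. Of both (lcm=143): 13.
By inclusion-exclusion: 172 + 146 - 13.

Final answer: 305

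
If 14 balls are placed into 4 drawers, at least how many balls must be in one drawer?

By the pigeonhole principle: ceiling(14/4).

Final answer: 4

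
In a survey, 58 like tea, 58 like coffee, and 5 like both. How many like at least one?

|A union B| = |A| + |B| - |A intersect B| = 58 + 58 - 5.

Final answer: 111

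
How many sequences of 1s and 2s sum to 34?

Let f(n) be the number of climbs. Removing the last move (1 or 2 steps) gives f(n) = f(n-1) + f(n-2); base cases f(1)=1, f(2)=2.
Computing successive values: f(1)=1, f(2)=2, f(3)=3, f(4)=5, f(5)=8, f(6)=13, f(7)=21, f(8)=34, f(9)=55, f(10)=89, f(11)=144, f(12)=233, f(13)=377, f(14)=610, f(15)=987, f(16)=1597, f(17)=2584, f(18)=4181, f(19)=6765, f(20)=10946, f(21)=17711, f(22)=28657, f(23)=46368, f(24)=75025, f(25)=121393, f(26)=196418, f(27)=317811, f(28)=514229, f(29)=832040, f(30)=1346269, f(31)=2178309, f(32)=3524578, f(33)=5702887, f(34)=9227465.

Final answer: 9227465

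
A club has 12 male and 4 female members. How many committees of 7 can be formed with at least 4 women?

Sum over valid woman counts:
C(4,4)C(12,3).

Final answer: 220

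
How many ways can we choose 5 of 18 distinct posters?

C(18,5) = 18!/(5! x (18-5)!).

Final answer: C(18,5) = 8568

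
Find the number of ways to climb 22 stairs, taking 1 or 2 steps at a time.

Let f(n) count the ways. The last step is size 1 or 2, so f(n) = f(n-1) + f(n-2) with f(1)=1, f(2)=2.
Building up term by term: f(1)=1, f(2)=2, f(3)=3, f(4)=5, f(5)=8, f(6)=13, f(7)=21, f(8)=34, f(9)=55, f(10)=89, f(11)=144, f(12)=233, f(13)=377, f(14)=610, f(15)=987, f(16)=1597, f(17)=2584, f(18)=4181, f(19)=6765, f(20)=10946, f(21)=17711, f(22)=28657.

Final answer: 28657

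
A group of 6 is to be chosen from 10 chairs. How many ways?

C(10,6) = 10!/(6! x (10-6)!).

Final answer: C(10,6) = 210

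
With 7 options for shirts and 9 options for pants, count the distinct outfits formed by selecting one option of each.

By the multiplication principle: 7 x 9.

Final answer: 63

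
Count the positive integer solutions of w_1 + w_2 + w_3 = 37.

Substitute w'_i = w_i - 1 (so w'_i >= 0). Then sum w'_i = 37 - 3 = 34.
Stars and bars: C(34+3-1, 3-1) = C(36,2).

Final answer: C(36,2) = 630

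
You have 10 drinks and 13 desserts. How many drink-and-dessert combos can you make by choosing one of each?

By the multiplication principle: 10 x 13.

Final answer: 130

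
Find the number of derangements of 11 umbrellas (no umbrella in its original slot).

D(n) = (n-1)(D(n-1) + D(n-2)), D(0)=1, D(1)=0.
D(2) = 1 x (0 + 1) = 1
D(3) = 2 x (1 + 0) = 2
D(4) = 3 x (2 + 1) = 9
D(5) = 4 x (9 + 2) = 44
D(6) = 5 x (44 + 9) = 265
D(7) = 6 x (265 + 44) = 1854
D(8) = 7 x (1854 + 265) = 14833
D(9) = 8 x (14833 + 1854) = 133496
D(10) = 9 x (133496 + 14833) = 1334961
D(11) = 10 x (D(10) + D(9)) = 10 x (1334961 + 133496)

Final answer: D(11) = 14684570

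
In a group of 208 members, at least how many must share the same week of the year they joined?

There are 52 possible values for week of the year they joined. With 208 members and 52 categories, by pigeonhole: ceiling(208/52).

Final answer: 4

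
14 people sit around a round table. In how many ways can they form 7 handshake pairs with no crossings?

This is a standard Catalan-number count: the answer is C_n. Here n = 14/2 = 7.
C_n = C(2n,n) - C(2n,n+1), so C_{7} = C(14,7) - C(14,8) = 3432 - 3003.

Final answer: C_{7} = 429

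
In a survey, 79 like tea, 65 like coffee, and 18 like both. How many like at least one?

|A union B| = |A| + |B| - |A intersect B| = 79 + 65 - 18.

Final answer: 126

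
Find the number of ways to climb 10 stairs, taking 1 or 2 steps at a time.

Let f(n) be the number of climbs. Removing the last move (1 or 2 steps) gives f(n) = f(n-1) + f(n-2); base cases f(1)=1, f(2)=2.
Iterating the recurrence: f(1)=1, f(2)=2, f(3)=3, f(4)=5, f(5)=8, f(6)=13, f(7)=21, f(8)=34, f(9)=55, f(10)=89.

Final answer: 89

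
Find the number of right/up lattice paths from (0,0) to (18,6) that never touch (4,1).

Total paths to (18,6): C(24,6) = 134596.
Paths through (4,1): C(5,1) x C(19,5) = 58140.
Avoiding (4,1): 134596 - 58140.

Final answer: 76456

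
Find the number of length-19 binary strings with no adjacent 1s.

Classify by the final bit: ...0 gives a(n-1) strings, ...01 gives a(n-2) strings. Thus a(n) = a(n-1) + a(n-2) with a(1)=2, a(2)=3.
Building up term by term: a(1)=2, a(2)=3, a(3)=5, a(4)=8, a(5)=13, a(6)=21, a(7)=34, a(8)=55, a(9)=89, a(10)=144, a(11)=233, a(12)=377, a(13)=610, a(14)=987, a(15)=1597, a(16)=2584, a(17)=4181, a(18)=6765, a(19)=10946.

Final answer: 10946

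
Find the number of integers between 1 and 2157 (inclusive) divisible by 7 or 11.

Multiples of 7: 308. Multiples of 11: 196. Of both (lcm=77): 28.
By inclusion-exclusion: 308 + 196 - 28.

Final answer: 476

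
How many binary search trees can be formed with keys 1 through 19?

This is counted by the nth Catalan number C_n. Here n = 19.
C_n = C(2n,n) - C(2n,n+1), so C_{19} = C(38,19) - C(38,20) = 35345263800 - 33578000610.

Final answer: C_{19} = 1767263190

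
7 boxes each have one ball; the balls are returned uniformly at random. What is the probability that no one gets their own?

Derangements satisfy D(n) = (n-1)(D(n-1) + D(n-2)), starting from D(0)=1, D(1)=0.
Building up: D(2)=1, D(3)=2, D(4)=9, D(5)=44, D(6)=265, D(7)=1854.
Total arrangements: 7! = 5040.
Probability = D(7)/7! = 103/280.

Final answer: D(7)/7! = 1854/5040 = 0.367857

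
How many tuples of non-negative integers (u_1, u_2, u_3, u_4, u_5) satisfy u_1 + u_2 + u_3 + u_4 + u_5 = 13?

Stars and bars with 13 stars and 4 bars:
C(13+5-1, 5-1) = C(17,4).

Final answer: C(17,4) = 2380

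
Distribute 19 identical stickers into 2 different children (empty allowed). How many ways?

Stars and bars: C(n+k-1, k-1) = C(20,1).

Final answer: C(20,1) = 20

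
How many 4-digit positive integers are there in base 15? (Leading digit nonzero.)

These are the integers in [15^3, 15^4), so the count is 15^4 - 15^3 = 14 x 15^3.

Final answer: 47250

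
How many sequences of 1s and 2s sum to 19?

Let f(n) count the ways. The last step is size 1 or 2, so f(n) = f(n-1) + f(n-2) with f(1)=1, f(2)=2.
Building up term by term: f(1)=1, f(2)=2, f(3)=3, f(4)=5, f(5)=8, f(6)=13, f(7)=21, f(8)=34, f(9)=55, f(10)=89, f(11)=144, f(12)=233, f(13)=377, f(14)=610, f(15)=987, f(16)=1597, f(17)=2584, f(18)=4181, f(19)=6765.

Final answer: 6765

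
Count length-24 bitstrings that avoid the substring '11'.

Classify by the final bit: ...0 gives a(n-1) strings, ...01 gives a(n-2) strings. Thus a(n) = a(n-1) + a(n-2) with a(1)=2, a(2)=3.
Iterating the recurrence: a(1)=2, a(2)=3, a(3)=5, a(4)=8, a(5)=13, a(6)=21, a(7)=34, a(8)=55, a(9)=89, a(10)=144, a(11)=233, a(12)=377, a(13)=610, a(14)=987, a(15)=1597, a(16)=2584, a(17)=4181, a(18)=6765, a(19)=10946, a(20)=17711, a(21)=28657, a(22)=46368, a(23)=75025, a(24)=121393.

Final answer: 121393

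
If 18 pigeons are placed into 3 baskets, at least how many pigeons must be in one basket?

By the pigeonhole principle: ceiling(18/3).

Final answer: 6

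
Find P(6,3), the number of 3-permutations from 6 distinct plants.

P(6,3) = 6!/(6-3)! = 6!/3!.

Final answer: P(6,3) = 120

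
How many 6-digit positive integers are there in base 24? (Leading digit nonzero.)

Leading digit: 23 options (nonzero). Other 5 digit(s): 24 options each.
Total: 23 x 24^5.

Final answer: 183140352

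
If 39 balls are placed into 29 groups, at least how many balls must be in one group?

By the pigeonhole principle: ceiling(39/29).

Final answer: 2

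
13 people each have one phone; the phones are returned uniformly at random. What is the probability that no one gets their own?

D(n) = (n-1)(D(n-1) + D(n-2)), D(0)=1, D(1)=0.
Building up: D(2)=1, D(3)=2, D(4)=9, D(5)=44, D(6)=265, D(7)=1854, D(8)=14833, D(9)=133496, D(10)=1334961, D(11)=14684570, D(12)=176214841, D(13)=2290792932.
Total arrangements: 13! = 6227020800.
Probability = D(13)/13! = 63633137/172972800.

Final answer: D(13)/13! = 2290792932/6227020800 = 0.367879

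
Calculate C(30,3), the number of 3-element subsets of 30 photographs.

C(30,3) = 30!/(3! x 27!).

Final answer: \binom{30}{3} = 4060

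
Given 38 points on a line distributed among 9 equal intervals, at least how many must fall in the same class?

By pigeonhole with 38 objects and 9 categories: ceiling(38/9).

Final answer: 5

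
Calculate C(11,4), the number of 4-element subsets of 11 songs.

C(11,4) = 11!/(4! x (11-4)!).

Final answer: C(11,4) = 330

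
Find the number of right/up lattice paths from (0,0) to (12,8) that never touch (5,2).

Total paths to (12,8): C(20,8) = 125970.
Paths through (5,2): C(7,2) x C(13,6) = 36036.
Avoiding (5,2): 125970 - 36036.

Final answer: 89934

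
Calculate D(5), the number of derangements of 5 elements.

D(n) = (n-1)(D(n-1) + D(n-2)), D(0)=1, D(1)=0.
Building up: D(2)=1, D(3)=2, D(4)=9.
D(5) = 4 x (D(4) + D(3)) = 4 x (9 + 2).

Final answer: D(5) = 44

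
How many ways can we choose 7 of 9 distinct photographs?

C(9,7) = 9!/(7! x 2!).

Final answer: \binom{9}{7} = 36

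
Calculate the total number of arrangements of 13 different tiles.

The number of ways to arrange 13 distinct objects is 13!.

Final answer: 13! = 6227020800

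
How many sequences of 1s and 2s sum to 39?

Let f(n) be the number of climbs. Removing the last move (1 or 2 steps) gives f(n) = f(n-1) + f(n-2); base cases f(1)=1, f(2)=2.
Computing successive values: f(1)=1, f(2)=2, f(3)=3, f(4)=5, f(5)=8, f(6)=13, f(7)=21, f(8)=34, f(9)=55, f(10)=89, f(11)=144, f(12)=233, f(13)=377, f(14)=610, f(15)=987, f(16)=1597, f(17)=2584, f(18)=4181, f(19)=6765, f(20)=10946, f(21)=17711, f(22)=28657, f(23)=46368, f(24)=75025, f(25)=121393, f(26)=196418, f(27)=317811, f(28)=514229, f(29)=832040, f(30)=1346269, f(31)=2178309, f(32)=3524578, f(33)=5702887, f(34)=9227465, f(35)=14930352, f(36)=24157817, f(37)=39088169, f(38)=63245986, f(39)=102334155.

Final answer: 102334155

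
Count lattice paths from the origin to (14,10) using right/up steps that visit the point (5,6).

Paths (0,0)->(5,6): C(11,6) = 462.
Paths (5,6)->(14,10): C(13,4) = 715.
By multiplication principle: 462 x 715.

Final answer: 330330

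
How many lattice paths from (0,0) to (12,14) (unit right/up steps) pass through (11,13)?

Paths (0,0)->(11,13): C(24,13) = 2496144.
Paths (11,13)->(12,14): C(2,1) = 2.
By multiplication principle: 2496144 x 2.

Final answer: 4992288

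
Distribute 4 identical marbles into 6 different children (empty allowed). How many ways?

Stars and bars: C(n+k-1, k-1) = C(9,5).

Final answer: C(9,5) = 126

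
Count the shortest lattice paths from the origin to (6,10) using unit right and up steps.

Each path has 6 right steps and 10 up steps in some order (16 steps total).
Choose which 10 of the 16 steps are up: C(16,10).

Final answer: C(16,10) = 8008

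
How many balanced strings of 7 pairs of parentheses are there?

The structures are counted by the Catalan number C_n. Here n = 7 (pairs).
C_n = C(2n,n)/(n+1), so C_{7} = C(14,7)/8 = 3432/8.

Final answer: C_{7} = 429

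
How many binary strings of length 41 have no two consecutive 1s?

A valid string ends in 0 (append to any length-(n-1) valid string) or in 01 (append to any length-(n-2) valid string), so a(n) = a(n-1) + a(n-2) with a(1)=2, a(2)=3.
Building up term by term: a(1)=2, a(2)=3, a(3)=5, a(4)=8, a(5)=13, a(6)=21, a(7)=34, a(8)=55, a(9)=89, a(10)=144, a(11)=233, a(12)=377, a(13)=610, a(14)=987, a(15)=1597, a(16)=2584, a(17)=4181, a(18)=6765, a(19)=10946, a(20)=17711, a(21)=28657, a(22)=46368, a(23)=75025, a(24)=121393, a(25)=196418, a(26)=317811, a(27)=514229, a(28)=832040, a(29)=1346269, a(30)=2178309, a(31)=3524578, a(32)=5702887, a(33)=9227465, a(34)=14930352, a(35)=24157817, a(36)=39088169, a(37)=63245986, a(38)=102334155, a(39)=165580141, a(40)=267914296, a(41)=433494437.

Final answer: 433494437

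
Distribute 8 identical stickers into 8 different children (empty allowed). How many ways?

Stars and bars: C(n+k-1, k-1) = C(15,7).

Final answer: C(15,7) = 6435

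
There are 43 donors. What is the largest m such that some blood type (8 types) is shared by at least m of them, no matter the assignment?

There are 8 possible values for blood type (8 types). With 43 donors and 8 categories, by pigeonhole: ceiling(43/8).

Final answer: 6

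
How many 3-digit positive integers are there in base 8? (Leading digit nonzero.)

In base 8, the leading digit has 7 choices (1..7); each of the remaining 2 digits has 8 choices.
Total: 7 x 8^2.

Final answer: 448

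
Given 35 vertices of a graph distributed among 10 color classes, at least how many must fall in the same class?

By pigeonhole with 35 objects and 10 categories: ceiling(35/10).

Final answer: 4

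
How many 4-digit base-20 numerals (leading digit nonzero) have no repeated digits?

First digit: 19 (nonzero). Second: 19 (not first). Third: 18, etc.
Total: 19 x 19 x 18 x 17.

Final answer: 110466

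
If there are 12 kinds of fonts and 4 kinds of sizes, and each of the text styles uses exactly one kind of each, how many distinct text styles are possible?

By the multiplication principle: 12 x 4.

Final answer: 48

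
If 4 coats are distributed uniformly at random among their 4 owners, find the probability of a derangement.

Derangements satisfy D(n) = (n-1)(D(n-1) + D(n-2)), starting from D(0)=1, D(1)=0.
Building up: D(2)=1, D(3)=2, D(4)=9.
Total arrangements: 4! = 24.
Probability = D(4)/4! = 3/8.

Final answer: D(4)/4! = 9/24 = 0.375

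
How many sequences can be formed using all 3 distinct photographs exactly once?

The number of ways to arrange 3 distinct objects is 3!.

Final answer: 3! = 6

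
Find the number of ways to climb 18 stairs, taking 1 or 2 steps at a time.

Let f(n) be the number of climbs. Removing the last move (1 or 2 steps) gives f(n) = f(n-1) + f(n-2); base cases f(1)=1, f(2)=2.
Iterating the recurrence: f(1)=1, f(2)=2, f(3)=3, f(4)=5, f(5)=8, f(6)=13, f(7)=21, f(8)=34, f(9)=55, f(10)=89, f(11)=144, f(12)=233, f(13)=377, f(14)=610, f(15)=987, f(16)=1597, f(17)=2584, f(18)=4181.

Final answer: 4181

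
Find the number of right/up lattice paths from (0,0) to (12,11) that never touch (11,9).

Total paths to (12,11): C(23,11) = 1352078.
Paths through (11,9): C(20,9) x C(3,2) = 503880.
Avoiding (11,9): 1352078 - 503880.

Final answer: 848198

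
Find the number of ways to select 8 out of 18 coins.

C(18,8) = 18!/(8! x (18-8)!).

Final answer: C(18,8) = 43758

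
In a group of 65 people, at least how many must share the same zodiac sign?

There are 12 possible values for zodiac sign. With 65 people and 12 categories, by pigeonhole: ceiling(65/12).

Final answer: 6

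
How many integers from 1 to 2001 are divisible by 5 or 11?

Multiples of 5: 400. Multiples of 11: 181. Of both (lcm=55): 36.
By inclusion-exclusion: 400 + 181 - 36.

Final answer: 545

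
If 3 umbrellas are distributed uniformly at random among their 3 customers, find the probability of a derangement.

Derangements satisfy D(n) = (n-1)(D(n-1) + D(n-2)), starting from D(0)=1, D(1)=0.
Building up: D(2)=1, D(3)=2.
Total arrangements: 3! = 6.
Probability = D(3)/3! = 1/3.

Final answer: D(3)/3! = 2/6 = 0.333333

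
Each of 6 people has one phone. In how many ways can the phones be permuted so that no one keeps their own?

Derangements satisfy D(n) = (n-1)(D(n-1) + D(n-2)), starting from D(0)=1, D(1)=0.
D(2) = 1 x (0 + 1) = 1
D(3) = 2 x (1 + 0) = 2
D(4) = 3 x (2 + 1) = 9
D(5) = 4 x (9 + 2) = 44
D(6) = 5 x (D(5) + D(4)) = 5 x (44 + 9)

Final answer: D(6) = 265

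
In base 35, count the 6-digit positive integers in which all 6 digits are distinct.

The leading digit has 34 choices (anything but zero); the next has 34 (anything but the first), then 33, and so on, one fewer each time.
Total: 34 x 34 x 33 x 32 x 31 x 30.

Final answer: 1135284480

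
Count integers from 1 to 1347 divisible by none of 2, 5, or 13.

|div by 2|=673, |div by 5|=269, |div by 13|=103.
|div by 2&5|=134, |div by 2&13|=51, |div by 5&13|=20, |div by all|=10.
By inclusion-exclusion, divisible by at least one: 673+269+103-134-51-20+10 = 850.
Not divisible by any: 1347 - 850.

Final answer: 497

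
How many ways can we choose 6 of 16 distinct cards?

C(16,6) = 16!/(6! x (16-6)!).

Final answer: C(16,6) = 8008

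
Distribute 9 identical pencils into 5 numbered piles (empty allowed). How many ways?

Stars and bars: C(n+k-1, k-1) = C(13,4).

Final answer: C(13,4) = 715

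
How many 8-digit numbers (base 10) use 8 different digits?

First digit: 9 (not 0). Second: 9 (not first). Third: 8, etc.
Total: 9 x 9 x 8 x 7 x 6 x 5 x 4 x 3.

Final answer: 1632960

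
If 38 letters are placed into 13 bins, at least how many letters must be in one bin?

By the pigeonhole principle: ceiling(38/13).

Final answer: 3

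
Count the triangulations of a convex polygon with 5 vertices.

This is counted by the nth Catalan number C_n. Here n = 5 - 2 = 3.
C_n = C(2n,n) - C(2n,n+1), so C_{3} = C(6,3) - C(6,4) = 20 - 15.

Final answer: C_{3} = 5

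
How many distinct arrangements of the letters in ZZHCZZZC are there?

Letters (C:2, H:1, Z:5). Total letters: 8.
Permutations = 8!/(5! x 2!).

Final answer: 168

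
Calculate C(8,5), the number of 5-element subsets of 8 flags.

C(8,5) = 8!/(5! x (8-5)!).

Final answer: C(8,5) = 56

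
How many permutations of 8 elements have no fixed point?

D(n) = (n-1)(D(n-1) + D(n-2)), D(0)=1, D(1)=0.
Building up: D(2)=1, D(3)=2, D(4)=9, D(5)=44, D(6)=265, D(7)=1854.
D(8) = 7 x (D(7) + D(6)) = 7 x (1854 + 265).

Final answer: D(8) = 14833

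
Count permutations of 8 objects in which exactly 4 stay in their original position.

Choose which 4 elements are fixed: C(8,4) = 70.
Derange the remaining 4 using D(j) = (j-1)(D(j-1) + D(j-2)), D(0)=1, D(1)=0: D(2)=1, D(3)=2, D(4)=9.
Total: 70 x 9.

Final answer: C(8,4) D(4) = 630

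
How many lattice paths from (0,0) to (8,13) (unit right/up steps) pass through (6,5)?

Paths (0,0)->(6,5): C(11,5) = 462.
Paths (6,5)->(8,13): C(10,8) = 45.
By multiplication principle: 462 x 45.

Final answer: 20790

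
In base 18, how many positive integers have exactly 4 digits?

These are the integers in [18^3, 18^4), so the count is 18^4 - 18^3 = 17 x 18^3.

Final answer: 99144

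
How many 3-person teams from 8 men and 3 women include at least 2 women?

Sum over valid woman counts:
C(3,2)C(8,1) = 24
C(3,3)C(8,0) = 1
Total: 24 + 1.

Final answer: 25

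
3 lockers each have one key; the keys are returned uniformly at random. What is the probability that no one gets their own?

Derangements satisfy D(n) = (n-1)(D(n-1) + D(n-2)), starting from D(0)=1, D(1)=0.
Building up: D(2)=1, D(3)=2.
Total arrangements: 3! = 6.
Probability = D(3)/3! = 1/3.

Final answer: D(3)/3! = 2/6 = 0.333333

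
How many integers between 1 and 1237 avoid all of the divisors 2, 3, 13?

|div by 2|=618, |div by 3|=412, |div by 13|=95.
|div by 2&3|=206, |div by 2&13|=47, |div by 3&13|=31, |div by all|=15.
By inclusion-exclusion, divisible by at least one: 618+412+95-206-47-31+15 = 856.
Not divisible by any: 1237 - 856.

Final answer: 381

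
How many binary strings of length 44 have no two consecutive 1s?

A valid string ends in 0 (append to any length-(n-1) valid string) or in 01 (append to any length-(n-2) valid string), so a(n) = a(n-1) + a(n-2) with a(1)=2, a(2)=3.
Computing successive values: a(1)=2, a(2)=3, a(3)=5, a(4)=8, a(5)=13, a(6)=21, a(7)=34, a(8)=55, a(9)=89, a(10)=144, a(11)=233, a(12)=377, a(13)=610, a(14)=987, a(15)=1597, a(16)=2584, a(17)=4181, a(18)=6765, a(19)=10946, a(20)=17711, a(21)=28657, a(22)=46368, a(23)=75025, a(24)=121393, a(25)=196418, a(26)=317811, a(27)=514229, a(28)=832040, a(29)=1346269, a(30)=2178309, a(31)=3524578, a(32)=5702887, a(33)=9227465, a(34)=14930352, a(35)=24157817, a(36)=39088169, a(37)=63245986, a(38)=102334155, a(39)=165580141, a(40)=267914296, a(41)=433494437, a(42)=701408733, a(43)=1134903170, a(44)=1836311903.

Final answer: 1836311903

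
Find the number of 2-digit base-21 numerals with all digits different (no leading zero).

First digit: 20 (nonzero). Second: 20 (not first). Third: 19, etc.
Total: 20 x 20.

Final answer: 400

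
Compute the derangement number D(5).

D(n) = (n-1)(D(n-1) + D(n-2)), D(0)=1, D(1)=0.
D(2) = 1 x (0 + 1) = 1
D(3) = 2 x (1 + 0) = 2
D(4) = 3 x (2 + 1) = 9
D(5) = 4 x (D(4) + D(3)) = 4 x (9 + 2)

Final answer: D(5) = 44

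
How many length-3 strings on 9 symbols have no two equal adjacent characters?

First character: 9 choices. Each subsequent: 8 choices (must differ from the previous one).
Total: 9 x 8^2.

Final answer: 9 x 8^{2} = 576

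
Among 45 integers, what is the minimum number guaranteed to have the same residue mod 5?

There are 5 possible values for residue mod 5. With 45 integers and 5 categories, by pigeonhole: ceiling(45/5).

Final answer: 9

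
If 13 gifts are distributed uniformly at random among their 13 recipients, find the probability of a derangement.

D(n) = (n-1)(D(n-1) + D(n-2)), D(0)=1, D(1)=0.
Building up: D(2)=1, D(3)=2, D(4)=9, D(5)=44, D(6)=265, D(7)=1854, D(8)=14833, D(9)=133496, D(10)=1334961, D(11)=14684570, D(12)=176214841, D(13)=2290792932.
Total arrangements: 13! = 6227020800.
Probability = D(13)/13! = 63633137/172972800.

Final answer: D(13)/13! = 2290792932/6227020800 = 0.367879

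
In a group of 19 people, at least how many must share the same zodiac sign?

There are 12 possible values for zodiac sign. With 19 people and 12 categories, by pigeonhole: ceiling(19/12).

Final answer: 2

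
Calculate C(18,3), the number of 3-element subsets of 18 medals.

C(18,3) = 18!/(3! x 15!).

Final answer: \binom{18}{3} = 816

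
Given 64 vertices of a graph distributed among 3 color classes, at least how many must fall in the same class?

By pigeonhole with 64 objects and 3 categories: ceiling(64/3).

Final answer: 22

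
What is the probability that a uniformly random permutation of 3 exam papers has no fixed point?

Use the recurrence D(n) = (n-1)(D(n-1) + D(n-2)) with D(0)=1, D(1)=0.
Building up: D(2)=1, D(3)=2.
Total arrangements: 3! = 6.
Probability = D(3)/3! = 1/3.

Final answer: D(3)/3! = 2/6 = 0.333333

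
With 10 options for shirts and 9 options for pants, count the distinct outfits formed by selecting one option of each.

By the multiplication principle: 10 x 9.

Final answer: 90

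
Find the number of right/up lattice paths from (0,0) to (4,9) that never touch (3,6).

Total paths to (4,9): C(13,9) = 715.
Paths through (3,6): C(9,6) x C(4,3) = 336.
Avoiding (3,6): 715 - 336.

Final answer: 379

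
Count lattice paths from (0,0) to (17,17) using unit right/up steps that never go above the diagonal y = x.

Total monotonic paths to (17,17): C(34,17) = 2333606220.
Reflecting each bad path at its first crossing gives a bijection with paths to (16,18): C(34,18) = 2203961430.
Valid Dyck paths: 2333606220 - 2203961430.
(These counts are the Catalan numbers.)

Final answer: C_{17} = 129644790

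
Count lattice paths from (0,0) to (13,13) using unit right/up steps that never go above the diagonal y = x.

Total monotonic paths to (13,13): C(26,13) = 10400600.
Reflecting each bad path at its first crossing gives a bijection with paths to (12,14): C(26,14) = 9657700.
Valid Dyck paths: 10400600 - 9657700.
(Equivalently, C_{13} = C(26,13)/14 = 10400600/14.)

Final answer: C_{13} = 742900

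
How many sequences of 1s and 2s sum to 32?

Let f(n) count the ways. The last step is size 1 or 2, so f(n) = f(n-1) + f(n-2) with f(1)=1, f(2)=2.
Iterating the recurrence: f(1)=1, f(2)=2, f(3)=3, f(4)=5, f(5)=8, f(6)=13, f(7)=21, f(8)=34, f(9)=55, f(10)=89, f(11)=144, f(12)=233, f(13)=377, f(14)=610, f(15)=987, f(16)=1597, f(17)=2584, f(18)=4181, f(19)=6765, f(20)=10946, f(21)=17711, f(22)=28657, f(23)=46368, f(24)=75025, f(25)=121393, f(26)=196418, f(27)=317811, f(28)=514229, f(29)=832040, f(30)=1346269, f(31)=2178309, f(32)=3524578.

Final answer: 3524578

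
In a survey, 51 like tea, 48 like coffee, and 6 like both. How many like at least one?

|A union B| = |A| + |B| - |A intersect B| = 51 + 48 - 6.

Final answer: 93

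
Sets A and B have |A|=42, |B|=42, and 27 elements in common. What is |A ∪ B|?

|A union B| = |A| + |B| - |A intersect B| = 42 + 42 - 27.

Final answer: 57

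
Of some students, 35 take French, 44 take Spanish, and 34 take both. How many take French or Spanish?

|A union B| = |A| + |B| - |A intersect B| = 35 + 44 - 34.

Final answer: 45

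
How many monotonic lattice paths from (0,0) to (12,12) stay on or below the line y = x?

Total monotonic paths to (12,12): C(24,12) = 2704156.
A path is bad iff it touches y = x + 1; reflecting its initial segment maps bad paths bijectively onto all paths to (11,13), of which there are C(24,13) = 2496144.
Valid Dyck paths: 2704156 - 2496144.
(Check: C(24,12) - C(24,13) = C(24,12)/13, the Catalan number C_{12}.)

Final answer: C_{12} = 208012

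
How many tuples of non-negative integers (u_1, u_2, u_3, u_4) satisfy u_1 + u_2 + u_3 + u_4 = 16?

Stars and bars with 16 stars and 3 bars:
C(16+4-1, 4-1) = C(19,3).

Final answer: C(19,3) = 969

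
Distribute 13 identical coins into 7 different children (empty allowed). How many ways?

Stars and bars: C(n+k-1, k-1) = C(19,6).

Final answer: C(19,6) = 27132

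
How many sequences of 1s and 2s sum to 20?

Let f(n) be the number of climbs. Removing the last move (1 or 2 steps) gives f(n) = f(n-1) + f(n-2); base cases f(1)=1, f(2)=2.
Building up term by term: f(1)=1, f(2)=2, f(3)=3, f(4)=5, f(5)=8, f(6)=13, f(7)=21, f(8)=34, f(9)=55, f(10)=89, f(11)=144, f(12)=233, f(13)=377, f(14)=610, f(15)=987, f(16)=1597, f(17)=2584, f(18)=4181, f(19)=6765, f(20)=10946.

Final answer: 10946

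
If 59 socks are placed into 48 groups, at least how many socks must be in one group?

By the pigeonhole principle: ceiling(59/48).

Final answer: 2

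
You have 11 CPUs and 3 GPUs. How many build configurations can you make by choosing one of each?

By the multiplication principle: 11 x 3.

Final answer: 33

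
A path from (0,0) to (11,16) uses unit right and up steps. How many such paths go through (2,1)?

Paths (0,0)->(2,1): C(3,1) = 3.
Paths (2,1)->(11,16): C(24,15) = 1307504.
By multiplication principle: 3 x 1307504.

Final answer: 3922512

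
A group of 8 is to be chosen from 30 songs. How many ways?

C(30,8) = 30!/(8! x 22!).

Final answer: \binom{30}{8} = 5852925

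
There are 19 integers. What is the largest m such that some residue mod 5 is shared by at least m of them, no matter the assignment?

There are 5 possible values for residue mod 5. With 19 integers and 5 categories, by pigeonhole: ceiling(19/5).

Final answer: 4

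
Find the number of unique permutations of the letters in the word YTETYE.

Letters (E:2, T:2, Y:2). Total letters: 6.
Permutations = 6!/(2! x 2! x 2!).

Final answer: 90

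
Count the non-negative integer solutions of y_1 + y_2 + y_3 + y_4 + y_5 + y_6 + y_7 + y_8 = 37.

Stars and bars with 37 stars and 7 bars:
C(37+8-1, 8-1) = C(44,7).

Final answer: C(44,7) = 38320568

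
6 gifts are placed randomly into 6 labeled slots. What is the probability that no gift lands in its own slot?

Use the recurrence D(n) = (n-1)(D(n-1) + D(n-2)) with D(0)=1, D(1)=0.
Building up: D(2)=1, D(3)=2, D(4)=9, D(5)=44, D(6)=265.
Total arrangements: 6! = 720.
Probability = D(6)/6! = 53/144.

Final answer: D(6)/6! = 265/720 = 0.368056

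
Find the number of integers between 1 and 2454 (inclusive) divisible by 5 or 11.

Multiples of 5: 490. Multiples of 11: 223. Of both (lcm=55): 44.
By inclusion-exclusion: 490 + 223 - 44.

Final answer: 669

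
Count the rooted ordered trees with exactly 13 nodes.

This is a standard Catalan-number count: the answer is C_n. Here n = 13 - 1 = 12.
C_n = C(2n,n)/(n+1), so C_{12} = C(24,12)/13 = 2704156/13.

Final answer: C_{12} = 208012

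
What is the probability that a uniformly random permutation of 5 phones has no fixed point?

Derangements satisfy D(n) = (n-1)(D(n-1) + D(n-2)), starting from D(0)=1, D(1)=0.
Building up: D(2)=1, D(3)=2, D(4)=9, D(5)=44.
Total arrangements: 5! = 120.
Probability = D(5)/5! = 11/30.

Final answer: D(5)/5! = 44/120 = 0.366667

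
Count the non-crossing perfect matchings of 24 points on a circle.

This is a standard Catalan-number count: the answer is C_n. Here n = 24/2 = 12.
C_n = C(2n,n)/(n+1), so C_{12} = C(24,12)/13 = 2704156/13.

Final answer: C_{12} = 208012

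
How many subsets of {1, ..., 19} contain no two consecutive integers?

Let a(n) count such subsets of {1, ..., n}. Either n is excluded (a(n-1) ways) or n is included, forcing n-1 out (a(n-2) ways), so a(n) = a(n-1) + a(n-2) with a(1)=2, a(2)=3.
Building up term by term: a(1)=2, a(2)=3, a(3)=5, a(4)=8, a(5)=13, a(6)=21, a(7)=34, a(8)=55, a(9)=89, a(10)=144, a(11)=233, a(12)=377, a(13)=610, a(14)=987, a(15)=1597, a(16)=2584, a(17)=4181, a(18)=6765, a(19)=10946.

Final answer: 10946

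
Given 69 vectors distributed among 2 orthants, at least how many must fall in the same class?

By pigeonhole with 69 objects and 2 categories: ceiling(69/2).

Final answer: 35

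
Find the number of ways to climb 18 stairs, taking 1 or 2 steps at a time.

Condition on the final move: it is a 1-step (f(n-1) ways to get there) or a 2-step (f(n-2) ways), so f(n) = f(n-1) + f(n-2), with f(1)=1, f(2)=2.
Iterating the recurrence: f(1)=1, f(2)=2, f(3)=3, f(4)=5, f(5)=8, f(6)=13, f(7)=21, f(8)=34, f(9)=55, f(10)=89, f(11)=144, f(12)=233, f(13)=377, f(14)=610, f(15)=987, f(16)=1597, f(17)=2584, f(18)=4181.

Final answer: 4181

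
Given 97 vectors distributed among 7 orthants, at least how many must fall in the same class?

By pigeonhole with 97 objects and 7 categories: ceiling(97/7).

Final answer: 14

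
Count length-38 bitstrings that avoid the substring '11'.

Classify by the final bit: ...0 gives a(n-1) strings, ...01 gives a(n-2) strings. Thus a(n) = a(n-1) + a(n-2) with a(1)=2, a(2)=3.
Building up term by term: a(1)=2, a(2)=3, a(3)=5, a(4)=8, a(5)=13, a(6)=21, a(7)=34, a(8)=55, a(9)=89, a(10)=144, a(11)=233, a(12)=377, a(13)=610, a(14)=987, a(15)=1597, a(16)=2584, a(17)=4181, a(18)=6765, a(19)=10946, a(20)=17711, a(21)=28657, a(22)=46368, a(23)=75025, a(24)=121393, a(25)=196418, a(26)=317811, a(27)=514229, a(28)=832040, a(29)=1346269, a(30)=2178309, a(31)=3524578, a(32)=5702887, a(33)=9227465, a(34)=14930352, a(35)=24157817, a(36)=39088169, a(37)=63245986, a(38)=102334155.

Final answer: 102334155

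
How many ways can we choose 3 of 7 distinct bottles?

C(7,3) = 7!/(3! x (7-3)!).

Final answer: C(7,3) = 35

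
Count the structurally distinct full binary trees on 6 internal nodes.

This is counted by the nth Catalan number C_n. Here n = 6.
C_n = C(2n,n) - C(2n,n+1), so C_{6} = C(12,6) - C(12,7) = 924 - 792.

Final answer: C_{6} = 132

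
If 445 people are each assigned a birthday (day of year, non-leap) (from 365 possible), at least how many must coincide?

There are 365 possible values for birthday (day of year, non-leap). With 445 people and 365 categories, by pigeonhole: ceiling(445/365).

Final answer: 2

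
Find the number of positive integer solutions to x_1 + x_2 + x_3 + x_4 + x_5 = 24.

Substitute x'_i = x_i - 1 (so x'_i >= 0). Then sum x'_i = 24 - 5 = 19.
Stars and bars: C(19+5-1, 5-1) = C(23,4).

Final answer: C(23,4) = 8855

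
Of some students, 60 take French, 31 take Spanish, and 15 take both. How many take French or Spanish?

|A union B| = |A| + |B| - |A intersect B| = 60 + 31 - 15.

Final answer: 76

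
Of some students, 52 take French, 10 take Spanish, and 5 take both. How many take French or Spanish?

|A union B| = |A| + |B| - |A intersect B| = 52 + 10 - 5.

Final answer: 57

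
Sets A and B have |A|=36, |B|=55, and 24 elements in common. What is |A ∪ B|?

|A union B| = |A| + |B| - |A intersect B| = 36 + 55 - 24.

Final answer: 67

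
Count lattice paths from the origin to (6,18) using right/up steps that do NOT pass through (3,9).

Total paths to (6,18): C(24,18) = 134596.
Paths through (3,9): C(12,9) x C(12,9) = 48400.
Avoiding (3,9): 134596 - 48400.

Final answer: 86196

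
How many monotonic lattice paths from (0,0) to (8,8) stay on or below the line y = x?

Total monotonic paths to (8,8): C(16,8) = 12870.
Reflecting each bad path at its first crossing gives a bijection with paths to (7,9): C(16,9) = 11440.
Valid Dyck paths: 12870 - 11440.
(This is the Catalan number C_{8}.)

Final answer: C_{8} = 1430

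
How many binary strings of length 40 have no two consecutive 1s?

Classify by the final bit: ...0 gives a(n-1) strings, ...01 gives a(n-2) strings. Thus a(n) = a(n-1) + a(n-2) with a(1)=2, a(2)=3.
Building up term by term: a(1)=2, a(2)=3, a(3)=5, a(4)=8, a(5)=13, a(6)=21, a(7)=34, a(8)=55, a(9)=89, a(10)=144, a(11)=233, a(12)=377, a(13)=610, a(14)=987, a(15)=1597, a(16)=2584, a(17)=4181, a(18)=6765, a(19)=10946, a(20)=17711, a(21)=28657, a(22)=46368, a(23)=75025, a(24)=121393, a(25)=196418, a(26)=317811, a(27)=514229, a(28)=832040, a(29)=1346269, a(30)=2178309, a(31)=3524578, a(32)=5702887, a(33)=9227465, a(34)=14930352, a(35)=24157817, a(36)=39088169, a(37)=63245986, a(38)=102334155, a(39)=165580141, a(40)=267914296.

Final answer: 267914296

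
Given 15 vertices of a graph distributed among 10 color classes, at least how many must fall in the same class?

By pigeonhole with 15 objects and 10 categories: ceiling(15/10).

Final answer: 2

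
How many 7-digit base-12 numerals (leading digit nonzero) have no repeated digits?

The leading digit has 11 choices (anything but zero); the next has 11 (anything but the first), then 10, and so on, one fewer each time.
Total: 11 x 11 x 10 x 9 x 8 x 7 x 6.

Final answer: 3659040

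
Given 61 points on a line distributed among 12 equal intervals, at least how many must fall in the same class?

By pigeonhole with 61 objects and 12 categories: ceiling(61/12).

Final answer: 6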